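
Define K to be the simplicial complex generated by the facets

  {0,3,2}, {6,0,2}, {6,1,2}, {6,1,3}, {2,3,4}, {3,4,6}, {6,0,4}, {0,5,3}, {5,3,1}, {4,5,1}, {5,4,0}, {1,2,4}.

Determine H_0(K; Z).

We work with the vertex ordering 0 < 1 < 2 < 3 < 4 < 5 < 6. The simplices of K, each written with vertices in increasing order, are:

  0-simplices (7): [0], [1], [2], [3], [4], [5], [6]
  1-simplices (18): [0,2], [0,3], [0,4], [0,5], [0,6], [1,2], [1,3], [1,4], [1,5], [1,6], [2,3], [2,4], [2,6], [3,4], [3,5], [3,6], [4,5], [4,6]
  2-simplices (12): [0,2,3], [0,2,6], [0,3,5], [0,4,5], [0,4,6], [1,2,4], [1,2,6], [1,3,5], [1,3,6], [1,4,5], [2,3,4], [3,4,6]

giving chain groups C_0 ≅ Z^7, C_1 ≅ Z^18, C_2 ≅ Z^12.

Boundary ∂_1: C_1 → C_0 is given by ∂[p,q] = [q] − [p].
The 7×18 boundary matrix has rank 6 and Smith normal form diag(1,1,1,1,1,1).

Boundary ∂_2: C_2 → C_1 sends each 2-simplex [p,q,r] to [q,r] − [p,r] + [p,q]. For instance
  ∂[0,2,6] = [2,6] − [0,6] + [0,2],
  ∂[1,2,4] = [2,4] − [1,4] + [1,2].
The resulting 18×12 matrix has rank 12, and its Smith normal form has invariant factors (1,1,1,1,1,1,1,1,1,1,1,2).

From H_k ≅ ker(∂_k) / im(∂_{k+1}) we obtain:

  H_0: rank C_0 − rank ∂_1 = 7 − 6 = 1, and the invariant factors of ∂_1 are all 1, so H_0 ≅ Z.

(K is a triangulation of the real projective plane RP^2.)

H_0 ≅ Z.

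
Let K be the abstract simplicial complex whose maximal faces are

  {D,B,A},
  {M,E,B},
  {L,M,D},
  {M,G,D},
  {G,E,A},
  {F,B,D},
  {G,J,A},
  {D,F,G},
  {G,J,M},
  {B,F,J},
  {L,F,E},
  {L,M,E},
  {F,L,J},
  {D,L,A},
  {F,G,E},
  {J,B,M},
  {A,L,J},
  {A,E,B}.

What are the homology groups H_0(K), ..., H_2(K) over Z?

Fix the vertex order A < B < D < E < F < G < J < L < M and write every simplex with vertices in increasing order. Then dim K = 2 and the simplices of K are:

  0-simplices (9): A, B, D, E, F, G, J, L, M
  1-simplices (27): AB, AD, AE, AG, AJ, AL, BD, BE, BF, BJ, BM, DF, DG, DL, DM, EF, EG, EL, EM, FG, FJ, FL, GJ, GM, JL, JM, LM
  2-simplices (18): ABD, ABE, ADL, AEG, AGJ, AJL, BDF, BEM, BFJ, BJM, DFG, DGM, DLM, EFG, EFL, ELM, FJL, GJM

giving chain groups C_0 ≅ Z^9, C_1 ≅ Z^27, C_2 ≅ Z^18.

Boundary ∂_1: C_1 → C_0 is given by ∂[p,q] = [q] − [p]. For instance
  ∂BE = E − B.
The resulting 9×27 matrix has rank 8, and its Smith normal form has invariant factors (1,1,1,1,1,1,1,1).

Boundary ∂_2: C_2 → C_1 maps a triangle to the signed sum of its edges. For instance
  ∂BFJ = FJ − BJ + BF,
  ∂AGJ = GJ − AJ + AG.
As a 27×18 matrix over Z this has rank 17, with invariant factors (1,1,1,1,1,1,1,1,1,1,1,1,1,1,1,1,1).

Computing H_k = (kernel of ∂_k) / (image of ∂_{k+1}):

  H_0: rank C_0 − rank ∂_1 = 9 − 8 = 1, and the invariant factors of ∂_1 are all 1, so H_0 = Z.
  H_1: rank ker ∂_1 − rank ∂_2 = (27 − 8) − 17 = 2, and the invariant factors of ∂_2 are all 1, so H_1 = Z^2.
  H_2: rank ker ∂_2 − rank ∂_3 = (18 − 17) − 0 = 1, and there is no ∂_3, so H_2 = Z.

H_0 ≅ Z,  H_1 ≅ Z^2,  H_2 ≅ Z.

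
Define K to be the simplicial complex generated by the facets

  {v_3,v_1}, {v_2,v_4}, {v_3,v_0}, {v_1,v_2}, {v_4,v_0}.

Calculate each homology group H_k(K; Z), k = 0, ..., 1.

H_0 ≅ Z,  H_1 ≅ Z.

Order the vertices as v_0 < v_1 < v_2 < v_3 < v_4. Listing each simplex with vertices in this order, K has dimension 1 with simplices:

  0-simplices (5): [v_0], [v_1], [v_2], [v_3], [v_4]
  1-simplices (5): [v_0,v_3], [v_0,v_4], [v_1,v_2], [v_1,v_3], [v_2,v_4]

so the chain groups are C_0 ≅ Z^5, C_1 ≅ Z^5.

The boundary map ∂_1: C_1 → C_0 maps an edge to its endpoints' difference, ∂[p,q] = q − p. For instance
  ∂[v_2,v_4] = [v_4] − [v_2].
This gives a 5×5 integer matrix of rank 4; reducing to Smith normal form yields diagonal entries (1,1,1,1).

Now H_k = ker ∂_k / im ∂_{k+1}, so:

  H_0: rank C_0 − rank ∂_1 = 5 − 4 = 1, and the invariant factors of ∂_1 are all 1, so H_0 = Z.
  H_1: rank ker ∂_1 − rank ∂_2 = (5 − 4) − 0 = 1, and there is no ∂_2, so H_1 = Z.

As a check, the Euler characteristic is 5 − 5 = 0, which agrees with 1 − 1 = 0.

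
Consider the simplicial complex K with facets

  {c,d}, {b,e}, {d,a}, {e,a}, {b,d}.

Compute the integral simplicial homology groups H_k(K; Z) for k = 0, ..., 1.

We work with the vertex ordering a < b < c < d < e. The simplices of K, each written with vertices in increasing order, are:

  0-simplices (5): a, b, c, d, e
  1-simplices (5): ad, ae, bd, be, cd

giving chain groups C_0 ≅ Z^5, C_1 ≅ Z^5.

∂_1: C_1 → C_0 is given by ∂[p,q] = [q] − [p].
The 5×5 boundary matrix has rank 4 and Smith normal form diag(1,1,1,1).

Computing H_k = (kernel of ∂_k) / (image of ∂_{k+1}):

  H_0: rank C_0 − rank ∂_1 = 5 − 4 = 1, and the invariant factors of ∂_1 are all 1, so H_0 ≅ Z.
  H_1: rank ker ∂_1 − rank ∂_2 = (5 − 4) − 0 = 1, and there is no ∂_2, so H_1 ≅ Z.

As a check, the Euler characteristic is 5 − 5 = 0, which agrees with 1 − 1 = 0.

H_0 ≅ Z,  H_1 ≅ Z.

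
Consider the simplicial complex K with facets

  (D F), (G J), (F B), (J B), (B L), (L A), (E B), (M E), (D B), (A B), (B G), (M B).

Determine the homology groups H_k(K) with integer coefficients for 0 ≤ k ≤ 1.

Take the total order A < B < D < E < F < G < J < L < M on the vertex set. Then K (dimension 1) consists of the simplices:

  0-simplices (9): A, B, D, E, F, G, J, L, M
  1-simplices (12): AB, AL, BD, BE, BF, BG, BJ, BL, BM, DF, EM, GJ

giving chain groups C_0 ≅ Z^9, C_1 ≅ Z^12.

Boundary ∂_1: C_1 → C_0 is given by ∂[p,q] = [q] − [p]. For instance
  ∂BE = E − B.
The resulting 9×12 matrix has rank 8, and its Smith normal form has invariant factors (1,1,1,1,1,1,1,1).

Reading off H_k = ker ∂_k / im ∂_{k+1}:

  H_0: rank C_0 − rank ∂_1 = 9 − 8 = 1, and the invariant factors of ∂_1 are all 1, so H_0 = Z.
  H_1: rank ker ∂_1 − rank ∂_2 = (12 − 8) − 0 = 4, and there is no ∂_2, so H_1 = Z^4.

As a check, the Euler characteristic is 9 − 12 = -3, which agrees with 1 − 4 = -3.

H_0 = Z,  H_1 = Z^4.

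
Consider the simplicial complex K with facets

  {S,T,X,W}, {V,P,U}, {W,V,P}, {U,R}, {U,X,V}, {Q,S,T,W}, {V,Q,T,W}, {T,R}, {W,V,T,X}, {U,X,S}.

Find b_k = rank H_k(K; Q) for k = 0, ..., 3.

Fix the vertex order P < Q < R < S < T < U < V < W < X and write every simplex with vertices in increasing order. Then dim K = 3 and the simplices of K are:

  0-simplices (9): P, Q, R, S, T, U, V, W, X
  1-simplices (21): PU, PV, PW, QS, QT, QV, QW, RT, RU, ST, SU, SW, SX, TV, TW, TX, UV, UX, VW, VX, WX
  2-simplices (16): PUV, PVW, QST, QSW, QTV, QTW, QVW, STW, STX, SUX, SWX, TVW, TVX, TWX, UVX, VWX
  3-simplices (4): QSTW, QTVW, STWX, TVWX

giving chain groups C_0 ≅ Z^9, C_1 ≅ Z^21, C_2 ≅ Z^16, C_3 ≅ Z^4.

The boundary map ∂_1: C_1 → C_0 is given by ∂[p,q] = [q] − [p].
As a 9×21 matrix over Z this has rank 8, with invariant factors (1,1,1,1,1,1,1,1).

Boundary ∂_2: C_2 → C_1 maps a triangle to the signed sum of its edges. For instance
  ∂PVW = VW − PW + PV,
  ∂TVW = VW − TW + TV.
As a 21×16 matrix over Z this has rank 12, with invariant factors (1,1,1,1,1,1,1,1,1,1,1,1).

Boundary ∂_3: C_3 → C_2 sends each 3-simplex σ to the alternating sum Σ_i (−1)^i (σ with its i-th vertex removed). For instance
  ∂TVWX = VWX − TWX + TVX − TVW,
  ∂STWX = TWX − SWX + STX − STW.
The 16×4 boundary matrix has rank 4 and Smith normal form diag(1,1,1,1).

Reading off H_k = ker ∂_k / im ∂_{k+1}:

  H_0: rank C_0 − rank ∂_1 = 9 − 8 = 1, and the invariant factors of ∂_1 are all 1, so H_0 ≅ Z.
  H_1: rank ker ∂_1 − rank ∂_2 = (21 − 8) − 12 = 1, and the invariant factors of ∂_2 are all 1, so H_1 ≅ Z.
  H_2: rank ker ∂_2 − rank ∂_3 = (16 − 12) − 4 = 0, and the invariant factors of ∂_3 are all 1, so H_2 ≅ 0.
  H_3: rank ker ∂_3 − rank ∂_4 = (4 − 4) − 0 = 0, and there is no ∂_4, so H_3 ≅ 0.

As a check, the Euler characteristic is 9 − 21 + 16 − 4 = 0, which agrees with 1 − 1 + 0 − 0 = 0.

Hence the Betti numbers are b_0 = 1, b_1 = 1, b_2 = 0, b_3 = 0.

b_0 = 1, b_1 = 1, b_2 = 0, b_3 = 0.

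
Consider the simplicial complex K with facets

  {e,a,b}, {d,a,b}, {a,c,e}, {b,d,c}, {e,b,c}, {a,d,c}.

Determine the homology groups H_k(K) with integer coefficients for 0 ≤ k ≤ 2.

Take the total order a < b < c < d < e on the vertex set. Then K (dimension 2) consists of the simplices:

  0-simplices (5): a, b, c, d, e
  1-simplices (9): ab, ac, ad, ae, bc, bd, be, cd, ce
  2-simplices (6): abd, abe, acd, ace, bcd, bce

giving chain groups C_0 ≅ Z^5, C_1 ≅ Z^9, C_2 ≅ Z^6.

The boundary map ∂_1: C_1 → C_0 sends each edge [p,q] (with p < q) to q − p.
The resulting 5×9 matrix has rank 4, and its Smith normal form has invariant factors (1,1,1,1).

Boundary ∂_2: C_2 → C_1 maps a triangle to the signed sum of its edges. For instance
  ∂ace = ce − ae + ac,
  ∂abd = bd − ad + ab.
The resulting 9×6 matrix has rank 5, and its Smith normal form has invariant factors (1,1,1,1,1).

Now H_k = ker ∂_k / im ∂_{k+1}, so:

  H_0: rank C_0 − rank ∂_1 = 5 − 4 = 1, and the invariant factors of ∂_1 are all 1, so H_0 ≅ Z.
  H_1: rank ker ∂_1 − rank ∂_2 = (9 − 4) − 5 = 0, and the invariant factors of ∂_2 are all 1, so H_1 ≅ 0.
  H_2: rank ker ∂_2 − rank ∂_3 = (6 − 5) − 0 = 1, and there is no ∂_3, so H_2 ≅ Z.

As a check, the Euler characteristic is 5 − 9 + 6 = 2, which agrees with 1 − 0 + 1 = 2.

H_0 ≅ Z,  H_1 = 0,  H_2 ≅ Z.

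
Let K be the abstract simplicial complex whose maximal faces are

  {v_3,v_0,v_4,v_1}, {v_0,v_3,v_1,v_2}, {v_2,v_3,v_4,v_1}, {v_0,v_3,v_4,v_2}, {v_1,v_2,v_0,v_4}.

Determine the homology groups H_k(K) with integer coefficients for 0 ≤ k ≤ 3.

Take the total order v_0 < v_1 < v_2 < v_3 < v_4 on the vertex set. Then K (dimension 3) consists of the simplices:

  0-simplices (5): [v_0], [v_1], [v_2], [v_3], [v_4]
  1-simplices (10): [v_0,v_1], [v_0,v_2], [v_0,v_3], [v_0,v_4], [v_1,v_2], [v_1,v_3], [v_1,v_4], [v_2,v_3], [v_2,v_4], [v_3,v_4]
  2-simplices (10): [v_0,v_1,v_2], [v_0,v_1,v_3], [v_0,v_1,v_4], [v_0,v_2,v_3], [v_0,v_2,v_4], [v_0,v_3,v_4], [v_1,v_2,v_3], [v_1,v_2,v_4], [v_1,v_3,v_4], [v_2,v_3,v_4]
  3-simplices (5): [v_0,v_1,v_2,v_3], [v_0,v_1,v_2,v_4], [v_0,v_1,v_3,v_4], [v_0,v_2,v_3,v_4], [v_1,v_2,v_3,v_4]

Hence C_0 ≅ Z^5, C_1 ≅ Z^10, C_2 ≅ Z^10, C_3 ≅ Z^5.

∂_1: C_1 → C_0 is given by ∂[p,q] = [q] − [p].
As a 5×10 matrix over Z this has rank 4, with invariant factors (1,1,1,1).

Boundary ∂_2: C_2 → C_1 maps a triangle to the signed sum of its edges. For instance
  ∂[v_1,v_3,v_4] = [v_3,v_4] − [v_1,v_4] + [v_1,v_3],
  ∂[v_0,v_2,v_4] = [v_2,v_4] − [v_0,v_4] + [v_0,v_2].
The 10×10 boundary matrix has rank 6 and Smith normal form diag(1,1,1,1,1,1).

Boundary ∂_3: C_3 → C_2 sends each 3-simplex σ to the alternating sum Σ_i (−1)^i (σ with its i-th vertex removed). For instance
  ∂[v_0,v_1,v_3,v_4] = [v_1,v_3,v_4] − [v_0,v_3,v_4] + [v_0,v_1,v_4] − [v_0,v_1,v_3],
  ∂[v_0,v_1,v_2,v_4] = [v_1,v_2,v_4] − [v_0,v_2,v_4] + [v_0,v_1,v_4] − [v_0,v_1,v_2].
This gives a 10×5 integer matrix of rank 4; reducing to Smith normal form yields diagonal entries (1,1,1,1).

Now H_k = ker ∂_k / im ∂_{k+1}, so:

  H_0: rank C_0 − rank ∂_1 = 5 − 4 = 1, and the invariant factors of ∂_1 are all 1, so H_0 = Z.
  H_1: rank ker ∂_1 − rank ∂_2 = (10 − 4) − 6 = 0, and the invariant factors of ∂_2 are all 1, so H_1 = 0.
  H_2: rank ker ∂_2 − rank ∂_3 = (10 − 6) − 4 = 0, and the invariant factors of ∂_3 are all 1, so H_2 = 0.
  H_3: rank ker ∂_3 − rank ∂_4 = (5 − 4) − 0 = 1, and there is no ∂_4, so H_3 = Z.

As a check, the Euler characteristic is 5 − 10 + 10 − 5 = 0, which agrees with 1 − 0 + 0 − 1 = 0.

H_0 = Z,  H_1 = 0,  H_2 = 0,  H_3 = Z.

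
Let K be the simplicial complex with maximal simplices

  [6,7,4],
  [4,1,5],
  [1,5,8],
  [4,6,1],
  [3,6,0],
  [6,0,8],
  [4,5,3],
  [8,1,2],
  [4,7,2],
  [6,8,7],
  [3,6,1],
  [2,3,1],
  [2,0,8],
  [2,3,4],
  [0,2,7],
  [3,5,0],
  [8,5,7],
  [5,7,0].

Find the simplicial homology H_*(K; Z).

H_0 = Z,  H_1 = Z ⊕ Z/2Z,  H_2 = 0.

Fix the vertex order 0 < 1 < 2 < 3 < 4 < 5 < 6 < 7 < 8 and write every simplex with vertices in increasing order. Then dim K = 2 and the simplices of K are:

  0-simplices (9): [0], [1], [2], [3], [4], [5], [6], [7], [8]
  1-simplices (27): (27 of them)
  2-simplices (18): [0,2,7], [0,2,8], [0,3,5], [0,3,6], [0,5,7], [0,6,8], [1,2,3], [1,2,8], [1,3,6], [1,4,5], [1,4,6], [1,5,8], [2,3,4], [2,4,7], [3,4,5], [4,6,7], [5,7,8], [6,7,8]

giving chain groups C_0 ≅ Z^9, C_1 ≅ Z^27, C_2 ≅ Z^18.

The boundary map ∂_1: C_1 → C_0 maps an edge to its endpoints' difference, ∂[p,q] = q − p. For instance
  ∂[1,3] = [3] − [1].
The resulting 9×27 matrix has rank 8, and its Smith normal form has invariant factors (1,1,1,1,1,1,1,1).

The boundary map ∂_2: C_2 → C_1 sends each 2-simplex [p,q,r] to [q,r] − [p,r] + [p,q]. For instance
  ∂[5,7,8] = [7,8] − [5,8] + [5,7],
  ∂[1,5,8] = [5,8] − [1,8] + [1,5].
As a 27×18 matrix over Z this has rank 18, with invariant factors (1,1,1,1,1,1,1,1,1,1,1,1,1,1,1,1,1,2).

Now H_k = ker ∂_k / im ∂_{k+1}, so:

  H_0: rank C_0 − rank ∂_1 = 9 − 8 = 1, and the invariant factors of ∂_1 are all 1, so H_0 ≅ Z.
  H_1: rank ker ∂_1 − rank ∂_2 = (27 − 8) − 18 = 1, and ∂_2 has invariant factor 2 > 1, so H_1 ≅ Z ⊕ Z/2Z.
  H_2: rank ker ∂_2 − rank ∂_3 = (18 − 18) − 0 = 0, and there is no ∂_3, so H_2 ≅ 0.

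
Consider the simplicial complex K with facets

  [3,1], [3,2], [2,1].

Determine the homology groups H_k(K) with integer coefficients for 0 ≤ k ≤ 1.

H_0 ≅ Z,  H_1 ≅ Z.

Order the vertices as 1 < 2 < 3. Listing each simplex with vertices in this order, K has dimension 1 with simplices:

  0-simplices (3): [1], [2], [3]
  1-simplices (3): [1,2], [1,3], [2,3]

Hence C_0 ≅ Z^3, C_1 ≅ Z^3.

The boundary map ∂_1: C_1 → C_0 maps an edge to its endpoints' difference, ∂[p,q] = q − p.
This gives a 3×3 integer matrix of rank 2; reducing to Smith normal form yields diagonal entries (1,1).

Now H_k = ker ∂_k / im ∂_{k+1}, so:

  H_0: rank C_0 − rank ∂_1 = 3 − 2 = 1, and the invariant factors of ∂_1 are all 1, so H_0 ≅ Z.
  H_1: rank ker ∂_1 − rank ∂_2 = (3 − 2) − 0 = 1, and there is no ∂_2, so H_1 ≅ Z.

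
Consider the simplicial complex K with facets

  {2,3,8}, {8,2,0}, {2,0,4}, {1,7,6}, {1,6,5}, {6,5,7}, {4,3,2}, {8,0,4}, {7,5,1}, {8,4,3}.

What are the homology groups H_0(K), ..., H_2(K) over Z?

H_0 ≅ Z^2,  H_1 = 0,  H_2 ≅ Z^2.

We work with the vertex ordering 0 < 1 < 2 < 3 < 4 < 5 < 6 < 7 < 8. The simplices of K, each written with vertices in increasing order, are:

  0-simplices (9): [0], [1], [2], [3], [4], [5], [6], [7], [8]
  1-simplices (15): [0,2], [0,4], [0,8], [1,5], [1,6], [1,7], [2,3], [2,4], [2,8], [3,4], [3,8], [4,8], [5,6], [5,7], [6,7]
  2-simplices (10): [0,2,4], [0,2,8], [0,4,8], [1,5,6], [1,5,7], [1,6,7], [2,3,4], [2,3,8], [3,4,8], [5,6,7]

Hence C_0 ≅ Z^9, C_1 ≅ Z^15, C_2 ≅ Z^10.

Boundary ∂_1: C_1 → C_0 sends each edge [p,q] (with p < q) to q − p.
This gives a 9×15 integer matrix of rank 7; reducing to Smith normal form yields diagonal entries (1,1,1,1,1,1,1).

Boundary ∂_2: C_2 → C_1 maps a triangle to the signed sum of its edges. For instance
  ∂[2,3,8] = [3,8] − [2,8] + [2,3],
  ∂[0,4,8] = [4,8] − [0,8] + [0,4].
The 15×10 boundary matrix has rank 8 and Smith normal form diag(1,1,1,1,1,1,1,1).

From H_k ≅ ker(∂_k) / im(∂_{k+1}) we obtain:

  H_0: rank C_0 − rank ∂_1 = 9 − 7 = 2, and the invariant factors of ∂_1 are all 1, so H_0 ≅ Z^2.
  H_1: rank ker ∂_1 − rank ∂_2 = (15 − 7) − 8 = 0, and the invariant factors of ∂_2 are all 1, so H_1 ≅ 0.
  H_2: rank ker ∂_2 − rank ∂_3 = (10 − 8) − 0 = 2, and there is no ∂_3, so H_2 ≅ Z^2.

As a check, the Euler characteristic is 9 − 15 + 10 = 4, which agrees with 2 − 0 + 2 = 4.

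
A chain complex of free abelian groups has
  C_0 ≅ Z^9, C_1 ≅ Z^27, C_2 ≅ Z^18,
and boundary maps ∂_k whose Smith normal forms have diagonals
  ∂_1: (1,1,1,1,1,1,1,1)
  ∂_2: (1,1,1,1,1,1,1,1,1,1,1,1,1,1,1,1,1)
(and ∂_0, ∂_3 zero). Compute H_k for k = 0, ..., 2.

H_0: b_0 = 9 − 0 − 8 = 1; torsion from ∂_1 factors > 1: none. So H_0 = Z.
H_1: b_1 = 27 − 8 − 17 = 2; torsion from ∂_2 factors > 1: none. So H_1 = Z^2.
H_2: b_2 = 18 − 17 − 0 = 1; torsion from ∂_3 factors > 1: none. So H_2 = Z.

H_0 = Z,  H_1 = Z^2,  H_2 = Z.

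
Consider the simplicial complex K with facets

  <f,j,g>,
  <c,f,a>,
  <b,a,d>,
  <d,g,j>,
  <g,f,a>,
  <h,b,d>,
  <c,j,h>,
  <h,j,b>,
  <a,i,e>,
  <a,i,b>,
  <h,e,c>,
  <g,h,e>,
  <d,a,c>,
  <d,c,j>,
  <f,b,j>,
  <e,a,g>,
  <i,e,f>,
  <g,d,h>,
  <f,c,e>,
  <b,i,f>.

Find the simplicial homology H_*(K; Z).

H_0 = Z,  H_1 = Z × Z/2,  H_2 = 0.

Fix the vertex order a < b < c < d < e < f < g < h < i < j and write every simplex with vertices in increasing order. Then dim K = 2 and the simplices of K are:

  0-simplices (10): a, b, c, d, e, f, g, h, i, j
  1-simplices (30): ab, ac, ad, ae, af, ag, ai, bd, bf, bh, bi, bj, cd, ce, cf, ch, cj, dg, dh, dj, ef, eg, eh, ei, fg, fi, fj, gh, gj, hj
  2-simplices (20): abd, abi, acd, acf, aeg, aei, afg, bdh, bfi, bfj, bhj, cdj, cef, ceh, chj, dgh, dgj, efi, egh, fgj

so the chain groups are C_0 ≅ Z^10, C_1 ≅ Z^30, C_2 ≅ Z^20.

Boundary ∂_1: C_1 → C_0 is given by ∂[p,q] = [q] − [p]. For instance
  ∂bi = i − b.
This gives a 10×30 integer matrix of rank 9; reducing to Smith normal form yields diagonal entries (1,1,1,1,1,1,1,1,1).

Boundary ∂_2: C_2 → C_1 acts by ∂[p,q,r] = [q,r] − [p,r] + [p,q]. For instance
  ∂abi = bi − ai + ab,
  ∂bfi = fi − bi + bf.
The 30×20 boundary matrix has rank 20 and Smith normal form diag(1,1,1,1,1,1,1,1,1,1,1,1,1,1,1,1,1,1,1,2).

Now H_k = ker ∂_k / im ∂_{k+1}, so:

  H_0: rank C_0 − rank ∂_1 = 10 − 9 = 1, and the invariant factors of ∂_1 are all 1, so H_0 ≅ Z.
  H_1: rank ker ∂_1 − rank ∂_2 = (30 − 9) − 20 = 1, and ∂_2 has invariant factor 2 > 1, so H_1 ≅ Z × Z/2.
  H_2: rank ker ∂_2 − rank ∂_3 = (20 − 20) − 0 = 0, and there is no ∂_3, so H_2 ≅ 0.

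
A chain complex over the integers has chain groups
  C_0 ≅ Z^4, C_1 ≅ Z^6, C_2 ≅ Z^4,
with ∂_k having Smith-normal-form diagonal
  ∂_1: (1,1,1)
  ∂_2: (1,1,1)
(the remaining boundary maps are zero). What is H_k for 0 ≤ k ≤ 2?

H_0 = Z,  H_1 = 0,  H_2 = Z.

H_0: b_0 = 4 − 0 − 3 = 1; torsion from ∂_1 factors > 1: none. So H_0 = Z.
H_1: b_1 = 6 − 3 − 3 = 0; torsion from ∂_2 factors > 1: none. So H_1 = 0.
H_2: b_2 = 4 − 3 − 0 = 1; torsion from ∂_3 factors > 1: none. So H_2 = Z.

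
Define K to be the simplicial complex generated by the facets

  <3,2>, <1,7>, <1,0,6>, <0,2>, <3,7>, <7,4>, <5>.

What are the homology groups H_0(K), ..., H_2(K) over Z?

We work with the vertex ordering 0 < 1 < 2 < 3 < 4 < 5 < 6 < 7. The simplices of K, each written with vertices in increasing order, are:

  0-simplices (8): [0], [1], [2], [3], [4], [5], [6], [7]
  1-simplices (8): [0,1], [0,2], [0,6], [1,6], [1,7], [2,3], [3,7], [4,7]
  2-simplices (1): [0,1,6]

Hence C_0 ≅ Z^8, C_1 ≅ Z^8, C_2 ≅ Z^1.

∂_1: C_1 → C_0 is given by ∂[p,q] = [q] − [p]. For instance
  ∂[1,7] = [7] − [1].
The resulting 8×8 matrix has rank 6, and its Smith normal form has invariant factors (1,1,1,1,1,1).

∂_2: C_2 → C_1 acts by ∂[p,q,r] = [q,r] − [p,r] + [p,q]. For instance
  ∂[0,1,6] = [1,6] − [0,6] + [0,1].
This gives a 8×1 integer matrix of rank 1; reducing to Smith normal form yields diagonal entries (1).

From H_k ≅ ker(∂_k) / im(∂_{k+1}) we obtain:

  H_0: rank C_0 − rank ∂_1 = 8 − 6 = 2, and the invariant factors of ∂_1 are all 1, so H_0 = Z^2.
  H_1: rank ker ∂_1 − rank ∂_2 = (8 − 6) − 1 = 1, and the invariant factors of ∂_2 are all 1, so H_1 = Z.
  H_2: rank ker ∂_2 − rank ∂_3 = (1 − 1) − 0 = 0, and there is no ∂_3, so H_2 = 0.

As a check, the Euler characteristic is 8 − 8 + 1 = 1, which agrees with 2 − 1 + 0 = 1.

H_0 = Z^2,  H_1 = Z,  H_2 = 0.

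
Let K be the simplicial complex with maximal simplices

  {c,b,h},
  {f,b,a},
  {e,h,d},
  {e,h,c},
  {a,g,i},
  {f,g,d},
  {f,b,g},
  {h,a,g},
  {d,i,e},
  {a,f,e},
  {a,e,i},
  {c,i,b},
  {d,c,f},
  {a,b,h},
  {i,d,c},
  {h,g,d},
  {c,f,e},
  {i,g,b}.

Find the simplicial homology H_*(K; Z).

We work with the vertex ordering a < b < c < d < e < f < g < h < i. The simplices of K, each written with vertices in increasing order, are:

  0-simplices (9): a, b, c, d, e, f, g, h, i
  1-simplices (27): ab, ae, af, ag, ah, ai, bc, bf, bg, bh, bi, cd, ce, cf, ch, ci, de, df, dg, dh, di, ef, eh, ei, fg, gh, gi
  2-simplices (18): abf, abh, aef, aei, agh, agi, bch, bci, bfg, bgi, cdf, cdi, cef, ceh, deh, dei, dfg, dgh

giving chain groups C_0 ≅ Z^9, C_1 ≅ Z^27, C_2 ≅ Z^18.

Boundary ∂_1: C_1 → C_0 maps an edge to its endpoints' difference, ∂[p,q] = q − p.
The 9×27 boundary matrix has rank 8 and Smith normal form diag(1,1,1,1,1,1,1,1).

∂_2: C_2 → C_1 acts by ∂[p,q,r] = [q,r] − [p,r] + [p,q]. For instance
  ∂dgh = gh − dh + dg,
  ∂bfg = fg − bg + bf.
This gives a 27×18 integer matrix of rank 18; reducing to Smith normal form yields diagonal entries (1,1,1,1,1,1,1,1,1,1,1,1,1,1,1,1,1,2).

Reading off H_k = ker ∂_k / im ∂_{k+1}:

  H_0: rank C_0 − rank ∂_1 = 9 − 8 = 1, and the invariant factors of ∂_1 are all 1, so H_0 ≅ Z.
  H_1: rank ker ∂_1 − rank ∂_2 = (27 − 8) − 18 = 1, and ∂_2 has invariant factor 2 > 1, so H_1 ≅ Z × Z/2.
  H_2: rank ker ∂_2 − rank ∂_3 = (18 − 18) − 0 = 0, and there is no ∂_3, so H_2 ≅ 0.

H_0 = Z,  H_1 = Z × Z/2,  H_2 = 0.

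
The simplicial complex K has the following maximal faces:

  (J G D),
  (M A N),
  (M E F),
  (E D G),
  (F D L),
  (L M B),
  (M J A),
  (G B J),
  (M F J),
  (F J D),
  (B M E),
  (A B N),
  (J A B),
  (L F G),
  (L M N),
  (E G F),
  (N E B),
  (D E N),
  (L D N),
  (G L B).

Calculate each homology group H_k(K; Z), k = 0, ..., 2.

H_0 = Z,  H_1 = Z ⊕ Z/2,  H_2 = 0.

Take the total order A < B < D < E < F < G < J < L < M < N on the vertex set. Then K (dimension 2) consists of the simplices:

  0-simplices (10): A, B, D, E, F, G, J, L, M, N
  1-simplices (30): AB, AJ, AM, AN, BE, BG, BJ, BL, BM, BN, DE, DF, DG, DJ, DL, DN, EF, EG, EM, EN, FG, FJ, FL, FM, GJ, GL, JM, LM, LN, MN
  2-simplices (20): ABJ, ABN, AJM, AMN, BEM, BEN, BGJ, BGL, BLM, DEG, DEN, DFJ, DFL, DGJ, DLN, EFG, EFM, FGL, FJM, LMN

giving chain groups C_0 ≅ Z^10, C_1 ≅ Z^30, C_2 ≅ Z^20.

The boundary map ∂_1: C_1 → C_0 maps an edge to its endpoints' difference, ∂[p,q] = q − p.
The resulting 10×30 matrix has rank 9, and its Smith normal form has invariant factors (1,1,1,1,1,1,1,1,1).

∂_2: C_2 → C_1 sends each 2-simplex [p,q,r] to [q,r] − [p,r] + [p,q]. For instance
  ∂DFJ = FJ − DJ + DF,
  ∂DFL = FL − DL + DF.
The 30×20 boundary matrix has rank 20 and Smith normal form diag(1,1,1,1,1,1,1,1,1,1,1,1,1,1,1,1,1,1,1,2).

From H_k ≅ ker(∂_k) / im(∂_{k+1}) we obtain:

  H_0: rank C_0 − rank ∂_1 = 10 − 9 = 1, and the invariant factors of ∂_1 are all 1, so H_0 = Z.
  H_1: rank ker ∂_1 − rank ∂_2 = (30 − 9) − 20 = 1, and ∂_2 has invariant factor 2 > 1, so H_1 = Z ⊕ Z/2.
  H_2: rank ker ∂_2 − rank ∂_3 = (20 − 20) − 0 = 0, and there is no ∂_3, so H_2 = 0.

As a check, the Euler characteristic is 10 − 30 + 20 = 0, which agrees with 1 − 1 + 0 = 0.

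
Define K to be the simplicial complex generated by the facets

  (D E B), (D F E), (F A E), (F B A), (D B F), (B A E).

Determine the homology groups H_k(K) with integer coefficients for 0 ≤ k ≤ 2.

Take the total order A < B < D < E < F on the vertex set. Then K (dimension 2) consists of the simplices:

  0-simplices (5): A, B, D, E, F
  1-simplices (9): AB, AE, AF, BD, BE, BF, DE, DF, EF
  2-simplices (6): ABE, ABF, AEF, BDE, BDF, DEF

giving chain groups C_0 ≅ Z^5, C_1 ≅ Z^9, C_2 ≅ Z^6.

Boundary ∂_1: C_1 → C_0 maps an edge to its endpoints' difference, ∂[p,q] = q − p. For instance
  ∂BD = D − B.
The resulting 5×9 matrix has rank 4, and its Smith normal form has invariant factors (1,1,1,1).

The boundary map ∂_2: C_2 → C_1 maps a triangle to the signed sum of its edges. For instance
  ∂BDF = DF − BF + BD,
  ∂BDE = DE − BE + BD.
The resulting 9×6 matrix has rank 5, and its Smith normal form has invariant factors (1,1,1,1,1).

Reading off H_k = ker ∂_k / im ∂_{k+1}:

  H_0: rank C_0 − rank ∂_1 = 5 − 4 = 1, and the invariant factors of ∂_1 are all 1, so H_0 ≅ Z.
  H_1: rank ker ∂_1 − rank ∂_2 = (9 − 4) − 5 = 0, and the invariant factors of ∂_2 are all 1, so H_1 ≅ 0.
  H_2: rank ker ∂_2 − rank ∂_3 = (6 − 5) − 0 = 1, and there is no ∂_3, so H_2 ≅ Z.

H_0 ≅ Z,  H_1 = 0,  H_2 ≅ Z.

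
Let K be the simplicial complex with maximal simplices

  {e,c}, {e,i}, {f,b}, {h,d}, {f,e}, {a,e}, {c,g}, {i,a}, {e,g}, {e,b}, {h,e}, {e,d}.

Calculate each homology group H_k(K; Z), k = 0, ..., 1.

H_0 ≅ Z,  H_1 ≅ Z^4.

Fix the vertex order a < b < c < d < e < f < g < h < i and write every simplex with vertices in increasing order. Then dim K = 1 and the simplices of K are:

  0-simplices (9): a, b, c, d, e, f, g, h, i
  1-simplices (12): ae, ai, be, bf, ce, cg, de, dh, ef, eg, eh, ei

Hence C_0 ≅ Z^9, C_1 ≅ Z^12.

∂_1: C_1 → C_0 maps an edge to its endpoints' difference, ∂[p,q] = q − p.
The 9×12 boundary matrix has rank 8 and Smith normal form diag(1,1,1,1,1,1,1,1).

Computing H_k = (kernel of ∂_k) / (image of ∂_{k+1}):

  H_0: rank C_0 − rank ∂_1 = 9 − 8 = 1, and the invariant factors of ∂_1 are all 1, so H_0 ≅ Z.
  H_1: rank ker ∂_1 − rank ∂_2 = (12 − 8) − 0 = 4, and there is no ∂_2, so H_1 ≅ Z^4.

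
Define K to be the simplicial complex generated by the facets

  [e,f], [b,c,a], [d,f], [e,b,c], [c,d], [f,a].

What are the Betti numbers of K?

Take the total order a < b < c < d < e < f on the vertex set. Then K (dimension 2) consists of the simplices:

  0-simplices (6): a, b, c, d, e, f
  1-simplices (9): ab, ac, af, bc, be, cd, ce, df, ef
  2-simplices (2): abc, bce

giving chain groups C_0 ≅ Z^6, C_1 ≅ Z^9, C_2 ≅ Z^2.

The boundary map ∂_1: C_1 → C_0 is given by ∂[p,q] = [q] − [p]. For instance
  ∂df = f − d.
As a 6×9 matrix over Z this has rank 5, with invariant factors (1,1,1,1,1).

The boundary map ∂_2: C_2 → C_1 acts by ∂[p,q,r] = [q,r] − [p,r] + [p,q]. For instance
  ∂bce = ce − be + bc,
  ∂abc = bc − ac + ab.
This gives a 9×2 integer matrix of rank 2; reducing to Smith normal form yields diagonal entries (1,1).

From H_k ≅ ker(∂_k) / im(∂_{k+1}) we obtain:

  H_0: rank C_0 − rank ∂_1 = 6 − 5 = 1, and the invariant factors of ∂_1 are all 1, so H_0 ≅ Z.
  H_1: rank ker ∂_1 − rank ∂_2 = (9 − 5) − 2 = 2, and the invariant factors of ∂_2 are all 1, so H_1 ≅ Z^2.
  H_2: rank ker ∂_2 − rank ∂_3 = (2 − 2) − 0 = 0, and there is no ∂_3, so H_2 ≅ 0.

Hence the Betti numbers are b_0 = 1, b_1 = 2, b_2 = 0.

b_0 = 1, b_1 = 2, b_2 = 0.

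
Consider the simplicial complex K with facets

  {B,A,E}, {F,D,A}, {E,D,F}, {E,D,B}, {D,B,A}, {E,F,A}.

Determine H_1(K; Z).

H_1 = 0.

We work with the vertex ordering A < B < D < E < F. The simplices of K, each written with vertices in increasing order, are:

  0-simplices (5): A, B, D, E, F
  1-simplices (9): AB, AD, AE, AF, BD, BE, DE, DF, EF
  2-simplices (6): ABD, ABE, ADF, AEF, BDE, DEF

Hence C_0 ≅ Z^5, C_1 ≅ Z^9, C_2 ≅ Z^6.

∂_1: C_1 → C_0 sends each edge [p,q] (with p < q) to q − p.
The resulting 5×9 matrix has rank 4, and its Smith normal form has invariant factors (1,1,1,1).

∂_2: C_2 → C_1 acts by ∂[p,q,r] = [q,r] − [p,r] + [p,q]. For instance
  ∂DEF = EF − DF + DE,
  ∂ABE = BE − AE + AB.
The resulting 9×6 matrix has rank 5, and its Smith normal form has invariant factors (1,1,1,1,1).

Reading off H_k = ker ∂_k / im ∂_{k+1}:

  H_1: rank ker ∂_1 − rank ∂_2 = (9 − 4) − 5 = 0, and the invariant factors of ∂_2 are all 1, so H_1 = 0.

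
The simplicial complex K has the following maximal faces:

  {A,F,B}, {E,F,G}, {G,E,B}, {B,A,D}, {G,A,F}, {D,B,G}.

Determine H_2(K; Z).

H_2 = 0.

Take the total order A < B < D < E < F < G on the vertex set. Then K (dimension 2) consists of the simplices:

  0-simplices (6): A, B, D, E, F, G
  1-simplices (12): AB, AD, AF, AG, BD, BE, BF, BG, DG, EF, EG, FG
  2-simplices (6): ABD, ABF, AFG, BDG, BEG, EFG

so the chain groups are C_0 ≅ Z^6, C_1 ≅ Z^12, C_2 ≅ Z^6.

The boundary map ∂_1: C_1 → C_0 is given by ∂[p,q] = [q] − [p]. For instance
  ∂DG = G − D.
This gives a 6×12 integer matrix of rank 5; reducing to Smith normal form yields diagonal entries (1,1,1,1,1).

The boundary map ∂_2: C_2 → C_1 sends each 2-simplex [p,q,r] to [q,r] − [p,r] + [p,q]. For instance
  ∂ABF = BF − AF + AB,
  ∂EFG = FG − EG + EF.
This gives a 12×6 integer matrix of rank 6; reducing to Smith normal form yields diagonal entries (1,1,1,1,1,1).

Computing H_k = (kernel of ∂_k) / (image of ∂_{k+1}):

  H_2: rank ker ∂_2 − rank ∂_3 = (6 − 6) − 0 = 0, and there is no ∂_3, so H_2 = 0.

(K is a triangulation of the cylinder S^1 x I.)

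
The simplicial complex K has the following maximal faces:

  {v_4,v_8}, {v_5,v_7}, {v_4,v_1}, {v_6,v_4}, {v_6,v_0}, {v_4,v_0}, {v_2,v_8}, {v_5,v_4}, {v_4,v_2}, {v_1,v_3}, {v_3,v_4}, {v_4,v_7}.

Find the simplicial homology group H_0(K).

Order the vertices as v_0 < v_1 < v_2 < v_3 < v_4 < v_5 < v_6 < v_7 < v_8. Listing each simplex with vertices in this order, K has dimension 1 with simplices:

  0-simplices (9): [v_0], [v_1], [v_2], [v_3], [v_4], [v_5], [v_6], [v_7], [v_8]
  1-simplices (12): [v_0,v_4], [v_0,v_6], [v_1,v_3], [v_1,v_4], [v_2,v_4], [v_2,v_8], [v_3,v_4], [v_4,v_5], [v_4,v_6], [v_4,v_7], [v_4,v_8], [v_5,v_7]

Hence C_0 ≅ Z^9, C_1 ≅ Z^12.

Boundary ∂_1: C_1 → C_0 sends each edge [p,q] (with p < q) to q − p.
As a 9×12 matrix over Z this has rank 8, with invariant factors (1,1,1,1,1,1,1,1).

Now H_k = ker ∂_k / im ∂_{k+1}, so:

  H_0: rank C_0 − rank ∂_1 = 9 − 8 = 1, and the invariant factors of ∂_1 are all 1, so H_0 = Z.

(K is a triangulation of a wedge of 4 circles.)

H_0 = Z.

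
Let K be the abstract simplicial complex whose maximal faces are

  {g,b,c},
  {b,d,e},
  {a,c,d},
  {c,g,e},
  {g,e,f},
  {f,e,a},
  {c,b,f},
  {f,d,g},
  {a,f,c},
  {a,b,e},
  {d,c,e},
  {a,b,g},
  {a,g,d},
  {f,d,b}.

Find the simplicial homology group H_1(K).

H_1 = Z^2.

Fix the vertex order a < b < c < d < e < f < g and write every simplex with vertices in increasing order. Then dim K = 2 and the simplices of K are:

  0-simplices (7): a, b, c, d, e, f, g
  1-simplices (21): ab, ac, ad, ae, af, ag, bc, bd, be, bf, bg, cd, ce, cf, cg, de, df, dg, ef, eg, fg
  2-simplices (14): abe, abg, acd, acf, adg, aef, bcf, bcg, bde, bdf, cde, ceg, dfg, efg

Hence C_0 ≅ Z^7, C_1 ≅ Z^21, C_2 ≅ Z^14.

The boundary map ∂_1: C_1 → C_0 sends each edge [p,q] (with p < q) to q − p.
This gives a 7×21 integer matrix of rank 6; reducing to Smith normal form yields diagonal entries (1,1,1,1,1,1).

Boundary ∂_2: C_2 → C_1 sends each 2-simplex [p,q,r] to [q,r] − [p,r] + [p,q]. For instance
  ∂bcg = cg − bg + bc,
  ∂abe = be − ae + ab.
The 21×14 boundary matrix has rank 13 and Smith normal form diag(1,1,1,1,1,1,1,1,1,1,1,1,1).

Now H_k = ker ∂_k / im ∂_{k+1}, so:

  H_1: rank ker ∂_1 − rank ∂_2 = (21 − 6) − 13 = 2, and the invariant factors of ∂_2 are all 1, so H_1 ≅ Z^2.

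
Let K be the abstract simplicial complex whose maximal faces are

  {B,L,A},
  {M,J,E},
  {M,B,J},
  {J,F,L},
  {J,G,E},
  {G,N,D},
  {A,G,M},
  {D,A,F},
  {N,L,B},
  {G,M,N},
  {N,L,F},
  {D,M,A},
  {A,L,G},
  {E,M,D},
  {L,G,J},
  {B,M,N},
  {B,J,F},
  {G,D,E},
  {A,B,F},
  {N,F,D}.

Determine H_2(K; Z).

Fix the vertex order A < B < D < E < F < G < J < L < M < N and write every simplex with vertices in increasing order. Then dim K = 2 and the simplices of K are:

  0-simplices (10): A, B, D, E, F, G, J, L, M, N
  1-simplices (30): AB, AD, AF, AG, AL, AM, BF, BJ, BL, BM, BN, DE, DF, DG, DM, DN, EG, EJ, EM, FJ, FL, FN, GJ, GL, GM, GN, JL, JM, LN, MN
  2-simplices (20): ABF, ABL, ADF, ADM, AGL, AGM, BFJ, BJM, BLN, BMN, DEG, DEM, DFN, DGN, EGJ, EJM, FJL, FLN, GJL, GMN

Hence C_0 ≅ Z^10, C_1 ≅ Z^30, C_2 ≅ Z^20.

Boundary ∂_1: C_1 → C_0 sends each edge [p,q] (with p < q) to q − p. For instance
  ∂GN = N − G.
The 10×30 boundary matrix has rank 9 and Smith normal form diag(1,1,1,1,1,1,1,1,1).

∂_2: C_2 → C_1 sends each 2-simplex [p,q,r] to [q,r] − [p,r] + [p,q]. For instance
  ∂DFN = FN − DN + DF,
  ∂DEM = EM − DM + DE.
The 30×20 boundary matrix has rank 20 and Smith normal form diag(1,1,1,1,1,1,1,1,1,1,1,1,1,1,1,1,1,1,1,2).

From H_k ≅ ker(∂_k) / im(∂_{k+1}) we obtain:

  H_2: rank ker ∂_2 − rank ∂_3 = (20 − 20) − 0 = 0, and there is no ∂_3, so H_2 = 0.

H_2 = 0.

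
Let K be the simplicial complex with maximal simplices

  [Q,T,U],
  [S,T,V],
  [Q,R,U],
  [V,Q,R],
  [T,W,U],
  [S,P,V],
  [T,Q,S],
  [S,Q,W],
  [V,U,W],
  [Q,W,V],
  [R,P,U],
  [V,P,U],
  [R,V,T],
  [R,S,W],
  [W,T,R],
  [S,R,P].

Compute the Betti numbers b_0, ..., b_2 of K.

b_0 = 1, b_1 = 2, b_2 = 1.

Order the vertices as P < Q < R < S < T < U < V < W. Listing each simplex with vertices in this order, K has dimension 2 with simplices:

  0-simplices (8): P, Q, R, S, T, U, V, W
  1-simplices (24): PR, PS, PU, PV, QR, QS, QT, QU, QV, QW, RS, RT, RU, RV, RW, ST, SV, SW, TU, TV, TW, UV, UW, VW
  2-simplices (16): PRS, PRU, PSV, PUV, QRU, QRV, QST, QSW, QTU, QVW, RSW, RTV, RTW, STV, TUW, UVW

Hence C_0 ≅ Z^8, C_1 ≅ Z^24, C_2 ≅ Z^16.

∂_1: C_1 → C_0 sends each edge [p,q] (with p < q) to q − p. For instance
  ∂QW = W − Q.
This gives a 8×24 integer matrix of rank 7; reducing to Smith normal form yields diagonal entries (1,1,1,1,1,1,1).

The boundary map ∂_2: C_2 → C_1 acts by ∂[p,q,r] = [q,r] − [p,r] + [p,q]. For instance
  ∂PUV = UV − PV + PU,
  ∂RTV = TV − RV + RT.
This gives a 24×16 integer matrix of rank 15; reducing to Smith normal form yields diagonal entries (1,1,1,1,1,1,1,1,1,1,1,1,1,1,1).

From H_k ≅ ker(∂_k) / im(∂_{k+1}) we obtain:

  H_0: rank C_0 − rank ∂_1 = 8 − 7 = 1, and the invariant factors of ∂_1 are all 1, so H_0 = Z.
  H_1: rank ker ∂_1 − rank ∂_2 = (24 − 7) − 15 = 2, and the invariant factors of ∂_2 are all 1, so H_1 = Z^2.
  H_2: rank ker ∂_2 − rank ∂_3 = (16 − 15) − 0 = 1, and there is no ∂_3, so H_2 = Z.

As a check, the Euler characteristic is 8 − 24 + 16 = 0, which agrees with 1 − 2 + 1 = 0.

Hence the Betti numbers are b_0 = 1, b_1 = 2, b_2 = 1.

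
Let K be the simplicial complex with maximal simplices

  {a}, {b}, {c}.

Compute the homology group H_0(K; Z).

H_0 = Z^3.

Fix the vertex order a < b < c and write every simplex with vertices in increasing order. Then dim K = 0 and the simplices of K are:

  0-simplices (3): a, b, c

Hence C_0 ≅ Z^3.

Reading off H_k = ker ∂_k / im ∂_{k+1}:

  H_0: rank C_0 − rank ∂_1 = 3 − 0 = 3, and there is no ∂_1, so H_0 ≅ Z^3.

(K is a triangulation of a set of 3 points.)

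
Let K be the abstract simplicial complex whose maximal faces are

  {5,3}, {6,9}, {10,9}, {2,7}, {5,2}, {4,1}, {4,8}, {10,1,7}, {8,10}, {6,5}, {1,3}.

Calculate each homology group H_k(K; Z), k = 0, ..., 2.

K has 10 vertices, 13 edges, 1 triangle.
rank ∂_0 = 0, rank ∂_1 = 9 ⇒ b_0 = 10 − 0 − 9 = 1; all invariant factors of ∂_1 are 1 so no torsion. So H_0 ≅ Z.
rank ∂_1 = 9, rank ∂_2 = 1 ⇒ b_1 = 13 − 9 − 1 = 3; all invariant factors of ∂_2 are 1 so no torsion. So H_1 ≅ Z^3.
rank ∂_2 = 1, rank ∂_3 = 0 ⇒ b_2 = 1 − 1 − 0 = 0. So H_2 ≅ 0.

H_0 = Z,  H_1 = Z^3,  H_2 = 0.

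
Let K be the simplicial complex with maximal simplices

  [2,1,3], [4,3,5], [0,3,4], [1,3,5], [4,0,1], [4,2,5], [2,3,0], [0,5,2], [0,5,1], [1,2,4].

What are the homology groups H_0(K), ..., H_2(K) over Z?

H_0 ≅ Z,  H_1 ≅ Z/2Z,  H_2 = 0.

We work with the vertex ordering 0 < 1 < 2 < 3 < 4 < 5. The simplices of K, each written with vertices in increasing order, are:

  0-simplices (6): [0], [1], [2], [3], [4], [5]
  1-simplices (15): [0,1], [0,2], [0,3], [0,4], [0,5], [1,2], [1,3], [1,4], [1,5], [2,3], [2,4], [2,5], [3,4], [3,5], [4,5]
  2-simplices (10): [0,1,4], [0,1,5], [0,2,3], [0,2,5], [0,3,4], [1,2,3], [1,2,4], [1,3,5], [2,4,5], [3,4,5]

so the chain groups are C_0 ≅ Z^6, C_1 ≅ Z^15, C_2 ≅ Z^10.

The boundary map ∂_1: C_1 → C_0 is given by ∂[p,q] = [q] − [p]. For instance
  ∂[3,4] = [4] − [3].
This gives a 6×15 integer matrix of rank 5; reducing to Smith normal form yields diagonal entries (1,1,1,1,1).

∂_2: C_2 → C_1 acts by ∂[p,q,r] = [q,r] − [p,r] + [p,q]. For instance
  ∂[2,4,5] = [4,5] − [2,5] + [2,4],
  ∂[1,2,4] = [2,4] − [1,4] + [1,2].
The resulting 15×10 matrix has rank 10, and its Smith normal form has invariant factors (1,1,1,1,1,1,1,1,1,2).

Now H_k = ker ∂_k / im ∂_{k+1}, so:

  H_0: rank C_0 − rank ∂_1 = 6 − 5 = 1, and the invariant factors of ∂_1 are all 1, so H_0 = Z.
  H_1: rank ker ∂_1 − rank ∂_2 = (15 − 5) − 10 = 0, and ∂_2 has invariant factor 2 > 1, so H_1 = Z/2Z.
  H_2: rank ker ∂_2 − rank ∂_3 = (10 − 10) − 0 = 0, and there is no ∂_3, so H_2 = 0.

(K is a triangulation of the real projective plane RP^2.)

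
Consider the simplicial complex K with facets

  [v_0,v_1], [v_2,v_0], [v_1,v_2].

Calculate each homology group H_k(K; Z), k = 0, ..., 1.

Take the total order v_0 < v_1 < v_2 on the vertex set. Then K (dimension 1) consists of the simplices:

  0-simplices (3): [v_0], [v_1], [v_2]
  1-simplices (3): [v_0,v_1], [v_0,v_2], [v_1,v_2]

Hence C_0 ≅ Z^3, C_1 ≅ Z^3.

The boundary map ∂_1: C_1 → C_0 is given by ∂[p,q] = [q] − [p]. For instance
  ∂[v_0,v_1] = [v_1] − [v_0].
As a 3×3 matrix over Z this has rank 2, with invariant factors (1,1).

Now H_k = ker ∂_k / im ∂_{k+1}, so:

  H_0: rank C_0 − rank ∂_1 = 3 − 2 = 1, and the invariant factors of ∂_1 are all 1, so H_0 ≅ Z.
  H_1: rank ker ∂_1 − rank ∂_2 = (3 − 2) − 0 = 1, and there is no ∂_2, so H_1 ≅ Z.

H_0 = Z,  H_1 = Z.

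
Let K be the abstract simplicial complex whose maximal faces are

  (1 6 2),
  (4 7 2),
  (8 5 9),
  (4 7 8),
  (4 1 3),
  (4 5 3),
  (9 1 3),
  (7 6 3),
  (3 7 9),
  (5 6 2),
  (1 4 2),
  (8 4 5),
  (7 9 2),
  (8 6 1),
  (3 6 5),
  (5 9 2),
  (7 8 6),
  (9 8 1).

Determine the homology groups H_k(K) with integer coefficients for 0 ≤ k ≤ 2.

H_0 = Z,  H_1 = Z^2,  H_2 = Z.

We work with the vertex ordering 1 < 2 < 3 < 4 < 5 < 6 < 7 < 8 < 9. The simplices of K, each written with vertices in increasing order, are:

  0-simplices (9): [1], [2], [3], [4], [5], [6], [7], [8], [9]
  1-simplices (27): (27 of them)
  2-simplices (18): [1,2,4], [1,2,6], [1,3,4], [1,3,9], [1,6,8], [1,8,9], [2,4,7], [2,5,6], [2,5,9], [2,7,9], [3,4,5], [3,5,6], [3,6,7], [3,7,9], [4,5,8], [4,7,8], [5,8,9], [6,7,8]

giving chain groups C_0 ≅ Z^9, C_1 ≅ Z^27, C_2 ≅ Z^18.

∂_1: C_1 → C_0 sends each edge [p,q] (with p < q) to q − p. For instance
  ∂[7,8] = [8] − [7].
This gives a 9×27 integer matrix of rank 8; reducing to Smith normal form yields diagonal entries (1,1,1,1,1,1,1,1).

∂_2: C_2 → C_1 maps a triangle to the signed sum of its edges. For instance
  ∂[3,5,6] = [5,6] − [3,6] + [3,5],
  ∂[6,7,8] = [7,8] − [6,8] + [6,7].
As a 27×18 matrix over Z this has rank 17, with invariant factors (1,1,1,1,1,1,1,1,1,1,1,1,1,1,1,1,1).

Reading off H_k = ker ∂_k / im ∂_{k+1}:

  H_0: rank C_0 − rank ∂_1 = 9 − 8 = 1, and the invariant factors of ∂_1 are all 1, so H_0 ≅ Z.
  H_1: rank ker ∂_1 − rank ∂_2 = (27 − 8) − 17 = 2, and the invariant factors of ∂_2 are all 1, so H_1 ≅ Z^2.
  H_2: rank ker ∂_2 − rank ∂_3 = (18 − 17) − 0 = 1, and there is no ∂_3, so H_2 ≅ Z.

As a check, the Euler characteristic is 9 − 27 + 18 = 0, which agrees with 1 − 2 + 1 = 0.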